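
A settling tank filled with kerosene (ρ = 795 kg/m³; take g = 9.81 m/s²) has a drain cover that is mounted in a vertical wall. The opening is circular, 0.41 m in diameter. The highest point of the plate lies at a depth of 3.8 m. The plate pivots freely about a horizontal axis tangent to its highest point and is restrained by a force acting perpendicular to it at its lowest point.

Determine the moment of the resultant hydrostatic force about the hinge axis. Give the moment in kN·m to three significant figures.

M ≈ 0.856 kN·m

γ = ρg = 795 × 9.81 / 1000 = 7.79895 kN/m³.
The centroid is at the centre, 0.205 m below the top of the plate, so the centroid depth is h_c = 3.8 + 0.205 = 4.005 m.
A = π(0.205)² = 0.132025 m².
Resultant F = γ·h_c·A = 7.79895 × 4.005 × 0.132025 = 4.12377 kN.
I_c = πr⁴/4 = π × 0.205⁴/4 = 0.00138709 m⁴.
Centre of pressure: y_p = y_c + I_c/(y_c·A) = 4.005 + 0.00138709/(4.005 × 0.132025) = 4.005 + 0.00262329 = 4.00762 m along the plane.
The resultant acts 0.205 + 0.00262329 = 0.207623 m (along the plate) below the hinge at the top edge, so the moment about the hinge is M = F × 0.207623 = 4.12377 × 0.207623 = 0.856189 kN·m.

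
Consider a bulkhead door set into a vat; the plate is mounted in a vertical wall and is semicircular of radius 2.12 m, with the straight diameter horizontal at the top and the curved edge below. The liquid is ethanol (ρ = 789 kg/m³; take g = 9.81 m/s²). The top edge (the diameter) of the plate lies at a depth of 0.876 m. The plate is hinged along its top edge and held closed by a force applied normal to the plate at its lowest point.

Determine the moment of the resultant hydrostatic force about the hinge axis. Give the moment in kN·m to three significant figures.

γ = ρg = 789 × 9.81 / 1000 = 7.74009 kN/m³.
The centroid of a semicircle lies 4r/(3π) = 0.899756 m from the diameter, here below the top edge, so the centroid depth is h_c = 0.876 + 0.899756 = 1.77576 m.
A = πr²/2 = π × 2.12²/2 = 7.05979 m².
Resultant F = γ·h_c·A = 7.74009 × 1.77576 × 7.05979 = 97.0336 kN.
I_c = (π/8 − 8/(9π))·r⁴ = 0.109757 × 2.12⁴ = 2.21705 m⁴.
Centre of pressure: y_p = y_c + I_c/(y_c·A) = 1.77576 + 2.21705/(1.77576 × 7.05979) = 1.77576 + 0.176848 = 1.95261 m along the plane.
The resultant acts 0.899756 + 0.176848 = 1.0766 m (along the plate) below the hinge at the top edge, so the moment about the hinge is M = F × 1.0766 = 97.0336 × 1.0766 = 104.466 kN·m.

M ≈ 104 kN·m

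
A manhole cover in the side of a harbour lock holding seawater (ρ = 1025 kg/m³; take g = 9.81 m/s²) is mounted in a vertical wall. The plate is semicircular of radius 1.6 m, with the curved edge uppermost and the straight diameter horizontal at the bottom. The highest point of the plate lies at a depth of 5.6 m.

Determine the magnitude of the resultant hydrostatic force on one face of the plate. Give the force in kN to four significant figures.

F ≈ 263.7 kN

γ = ρg = 1025 × 9.81 / 1000 = 10.05525 kN/m³.
The centroid lies 4r/(3π) = 0.679061 m above the diameter, so r − 4r/(3π) = 1.6 − 0.679061 = 0.920939 m below the topmost point, so the centroid depth is h_c = 5.6 + 0.920939 = 6.52094 m.
A = πr²/2 = π × 1.6²/2 = 4.02124 m².
Resultant F = γ·h_c·A = 10.05525 × 6.52094 × 4.02124 = 263.671 kN.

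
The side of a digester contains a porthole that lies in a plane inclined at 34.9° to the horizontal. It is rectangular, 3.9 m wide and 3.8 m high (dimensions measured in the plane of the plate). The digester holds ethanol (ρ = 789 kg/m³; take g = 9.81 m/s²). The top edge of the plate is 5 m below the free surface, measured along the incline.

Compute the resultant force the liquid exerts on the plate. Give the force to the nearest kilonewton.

γ = ρg = 789 × 9.81 / 1000 = 7.74009 kN/m³.
Let θ = 34.9° be the plate's angle to the horizontal; measure y along the incline from where the plane meets the free surface. Vertical depth h = y·sinθ with sinθ = 0.572146.
The centroid lies 3.8/2 = 1.9 m below the top edge, so y_c = 5 + 1.9 = 6.9 m and h_c = 6.9 × 0.572146 = 3.94781 m.
A = 3.9 × 3.8 = 14.82 m².
Resultant F = γ·h_c·A = 7.74009 × 3.94781 × 14.82 = 452.846 kN.

F ≈ 453 kN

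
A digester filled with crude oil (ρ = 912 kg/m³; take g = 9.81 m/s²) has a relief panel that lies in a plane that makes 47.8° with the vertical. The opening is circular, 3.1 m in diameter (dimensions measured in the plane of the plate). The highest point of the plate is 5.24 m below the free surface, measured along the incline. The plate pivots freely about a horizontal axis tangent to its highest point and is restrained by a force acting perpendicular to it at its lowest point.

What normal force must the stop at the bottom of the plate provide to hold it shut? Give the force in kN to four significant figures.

P ≈ 162.8 kN

γ = ρg = 912 × 9.81 / 1000 = 8.94672 kN/m³.
The plate makes 47.8° with the vertical, i.e. θ = 90° − 47.8° = 42.2° to the horizontal. Measuring y along the incline from the free-surface line, vertical depth h = y·sinθ with sinθ = 0.671721.
The centroid is at the centre, 1.55 m below the top of the plate, so y_c = 5.24 + 1.55 = 6.79 m and h_c = 6.79 × 0.671721 = 4.56099 m.
A = π(1.55)² = 7.54768 m².
Resultant F = γ·h_c·A = 8.94672 × 4.56099 × 7.54768 = 307.99 kN.
I_c = πr⁴/4 = π × 1.55⁴/4 = 4.53332 m⁴.
Centre of pressure: y_p = y_c + I_c/(y_c·A) = 6.79 + 4.53332/(6.79 × 7.54768) = 6.79 + 0.0884572 = 6.87846 m along the plane.
The resultant acts 1.55 + 0.0884572 = 1.63846 m (along the plate) below the hinge at the top edge, so the moment about the hinge is M = F × 1.63846 = 307.99 × 1.63846 = 504.629 kN·m.
A normal force at the bottom, 3.1 m from the hinge, must supply this moment: P = 504.629/3.1 = 162.784 kN.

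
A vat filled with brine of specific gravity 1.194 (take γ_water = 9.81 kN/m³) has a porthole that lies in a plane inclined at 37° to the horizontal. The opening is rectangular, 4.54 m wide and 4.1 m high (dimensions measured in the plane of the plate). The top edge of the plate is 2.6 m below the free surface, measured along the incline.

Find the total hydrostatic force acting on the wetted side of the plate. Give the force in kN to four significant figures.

γ = 1.194 × 9.81 = 11.71314 kN/m³.
Let θ = 37° be the plate's angle to the horizontal; measure y along the incline from where the plane meets the free surface. Vertical depth h = y·sinθ with sinθ = 0.601815.
The centroid lies 4.1/2 = 2.05 m below the top edge, so y_c = 2.6 + 2.05 = 4.65 m and h_c = 4.65 × 0.601815 = 2.79844 m.
A = 4.54 × 4.1 = 18.614 m².
Resultant F = γ·h_c·A = 11.71314 × 2.79844 × 18.614 = 610.139 kN.

F ≈ 610.1 kN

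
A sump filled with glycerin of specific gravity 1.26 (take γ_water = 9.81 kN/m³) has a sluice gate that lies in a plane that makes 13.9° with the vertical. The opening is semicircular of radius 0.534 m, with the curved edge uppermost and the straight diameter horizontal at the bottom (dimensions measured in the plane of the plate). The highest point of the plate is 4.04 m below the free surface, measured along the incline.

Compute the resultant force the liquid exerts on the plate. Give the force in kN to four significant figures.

γ = 1.26 × 9.81 = 12.3606 kN/m³.
The plate makes 13.9° with the vertical, i.e. θ = 90° − 13.9° = 76.1° to the horizontal. Measuring y along the incline from the free-surface line, vertical depth h = y·sinθ with sinθ = 0.970716.
The centroid lies 4r/(3π) = 0.226637 m above the diameter, so r − 4r/(3π) = 0.534 − 0.226637 = 0.307363 m below the topmost point, so y_c = 4.04 + 0.307363 = 4.34736 m and h_c = 4.34736 × 0.970716 = 4.22005 m.
A = πr²/2 = π × 0.534²/2 = 0.447922 m².
Resultant F = γ·h_c·A = 12.3606 × 4.22005 × 0.447922 = 23.3647 kN.

F ≈ 23.36 kN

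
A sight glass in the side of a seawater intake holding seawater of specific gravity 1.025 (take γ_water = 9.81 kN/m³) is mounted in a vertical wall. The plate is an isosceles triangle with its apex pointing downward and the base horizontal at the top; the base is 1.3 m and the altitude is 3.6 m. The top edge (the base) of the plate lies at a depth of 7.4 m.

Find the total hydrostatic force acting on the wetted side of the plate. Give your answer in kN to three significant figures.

γ = 1.025 × 9.81 = 10.05525 kN/m³.
With the apex down, the centroid sits h/3 = 3.6/3 = 1.2 m below the base (the top edge), so the centroid depth is h_c = 7.4 + 1.2 = 8.6 m.
A = ½ × 1.3 × 3.6 = 2.34 m².
Resultant F = γ·h_c·A = 10.05525 × 8.6 × 2.34 = 202.352 kN.

F ≈ 202 kN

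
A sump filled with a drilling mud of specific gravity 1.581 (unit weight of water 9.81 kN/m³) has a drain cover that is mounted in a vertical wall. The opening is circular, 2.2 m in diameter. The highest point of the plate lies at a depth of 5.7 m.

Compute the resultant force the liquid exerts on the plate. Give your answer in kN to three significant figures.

F ≈ 401 kN

γ = 1.581 × 9.81 = 15.50961 kN/m³.
The centroid is at the centre, 1.1 m below the top of the plate, so the centroid depth is h_c = 5.7 + 1.1 = 6.8 m.
A = π(1.1)² = 3.80133 m².
Resultant F = γ·h_c·A = 15.50961 × 6.8 × 3.80133 = 400.909 kN.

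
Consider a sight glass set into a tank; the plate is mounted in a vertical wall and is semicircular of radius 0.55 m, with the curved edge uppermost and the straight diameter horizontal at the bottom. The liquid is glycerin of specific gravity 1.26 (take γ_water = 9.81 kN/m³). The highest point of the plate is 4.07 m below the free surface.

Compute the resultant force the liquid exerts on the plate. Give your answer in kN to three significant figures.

γ = 1.26 × 9.81 = 12.3606 kN/m³.
The centroid lies 4r/(3π) = 0.233427 m above the diameter, so r − 4r/(3π) = 0.55 − 0.233427 = 0.316573 m below the topmost point, so the centroid depth is h_c = 4.07 + 0.316573 = 4.38657 m.
A = πr²/2 = π × 0.55²/2 = 0.475166 m².
Resultant F = γ·h_c·A = 12.3606 × 4.38657 × 0.475166 = 25.7638 kN.

F ≈ 25.8 kN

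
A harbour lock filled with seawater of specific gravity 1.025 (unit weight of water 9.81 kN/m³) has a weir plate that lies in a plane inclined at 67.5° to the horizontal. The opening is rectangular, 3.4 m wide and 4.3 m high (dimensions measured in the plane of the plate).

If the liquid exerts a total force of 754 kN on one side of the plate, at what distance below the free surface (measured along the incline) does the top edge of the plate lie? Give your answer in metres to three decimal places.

γ = 1.025 × 9.81 = 10.05525 kN/m³.
A = 3.4 × 4.3 = 14.62 m².
From F = γ·h_c·A, the centroid depth is h_c = 754/(10.05525 × 14.62) = 5.12898 m.
Let θ = 67.5° be the plate's angle to the horizontal; measure y along the incline from where the plane meets the free surface. Vertical depth h = y·sinθ with sinθ = 0.923880.
Along the incline, y_c = h_c/sinθ = 5.12898/0.923880 = 5.55157 m.
The centroid lies 4.3/2 = 2.15 m below the top edge, so the top edge sits at y_top = 5.55157 − 2.15 = 3.40157 m along the incline.

y_top ≈ 3.402 m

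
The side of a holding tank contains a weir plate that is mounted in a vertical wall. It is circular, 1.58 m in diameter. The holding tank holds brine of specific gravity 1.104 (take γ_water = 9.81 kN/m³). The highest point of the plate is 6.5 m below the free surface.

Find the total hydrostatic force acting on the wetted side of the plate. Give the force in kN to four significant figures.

γ = 1.104 × 9.81 = 10.83024 kN/m³.
The centroid is at the centre, 0.79 m below the top of the plate, so the centroid depth is h_c = 6.5 + 0.79 = 7.29 m.
A = π(0.79)² = 1.96067 m².
Resultant F = γ·h_c·A = 10.83024 × 7.29 × 1.96067 = 154.8 kN.

F ≈ 154.8 kN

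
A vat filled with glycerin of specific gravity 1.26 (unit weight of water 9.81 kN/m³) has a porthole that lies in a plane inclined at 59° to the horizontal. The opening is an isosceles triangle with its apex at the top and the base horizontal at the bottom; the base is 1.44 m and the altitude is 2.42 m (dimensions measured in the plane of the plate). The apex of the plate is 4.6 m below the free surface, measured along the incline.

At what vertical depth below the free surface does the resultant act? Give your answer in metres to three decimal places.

γ = 1.26 × 9.81 = 12.3606 kN/m³.
Let θ = 59° be the plate's angle to the horizontal; measure y along the incline from where the plane meets the free surface. Vertical depth h = y·sinθ with sinθ = 0.857167.
With the apex up, the centroid sits 2h/3 = 2 × 2.42/3 = 1.61333 m below the apex, so y_c = 4.6 + 1.61333 = 6.21333 m and h_c = 6.21333 × 0.857167 = 5.32586 m.
A = ½ × 1.44 × 2.42 = 1.7424 m².
Resultant F = γ·h_c·A = 12.3606 × 5.32586 × 1.7424 = 114.704 kN.
I_c = b·h³/36 = 1.44 × 2.42³/36 = 0.5669 m⁴.
Centre of pressure: y_p = y_c + I_c/(y_c·A) = 6.21333 + 0.5669/(6.21333 × 1.7424) = 6.21333 + 0.0523642 = 6.26569 m along the plane.
Vertically, h_p = y_p·sinθ = 6.26569 × 0.857167 = 5.37074 m.

h_p = 5.371 m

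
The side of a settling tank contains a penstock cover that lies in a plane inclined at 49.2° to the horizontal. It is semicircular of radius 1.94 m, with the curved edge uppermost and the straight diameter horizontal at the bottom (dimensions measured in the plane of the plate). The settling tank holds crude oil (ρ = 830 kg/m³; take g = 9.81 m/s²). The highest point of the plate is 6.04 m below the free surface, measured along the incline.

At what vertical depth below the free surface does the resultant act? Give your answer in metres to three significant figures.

γ = ρg = 830 × 9.81 / 1000 = 8.1423 kN/m³.
Let θ = 49.2° be the plate's angle to the horizontal; measure y along the incline from where the plane meets the free surface. Vertical depth h = y·sinθ with sinθ = 0.756995.
The centroid lies 4r/(3π) = 0.823362 m above the diameter, so r − 4r/(3π) = 1.94 − 0.823362 = 1.11664 m below the topmost point, so y_c = 6.04 + 1.11664 = 7.15664 m and h_c = 7.15664 × 0.756995 = 5.41754 m.
A = πr²/2 = π × 1.94²/2 = 5.91185 m².
Resultant F = γ·h_c·A = 8.1423 × 5.41754 × 5.91185 = 260.779 kN.
I_c = (π/8 − 8/(9π))·r⁴ = 0.109757 × 1.94⁴ = 1.55467 m⁴.
Centre of pressure: y_p = y_c + I_c/(y_c·A) = 7.15664 + 1.55467/(7.15664 × 5.91185) = 7.15664 + 0.0367456 = 7.19339 m along the plane.
Vertically, h_p = y_p·sinθ = 7.19339 × 0.756995 = 5.44536 m.

h_p = 5.45 m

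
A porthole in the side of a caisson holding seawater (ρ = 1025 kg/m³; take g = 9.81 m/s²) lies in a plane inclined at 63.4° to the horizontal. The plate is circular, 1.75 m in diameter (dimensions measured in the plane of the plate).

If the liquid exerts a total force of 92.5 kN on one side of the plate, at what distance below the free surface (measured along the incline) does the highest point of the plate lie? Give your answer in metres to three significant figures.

γ = ρg = 1025 × 9.81 / 1000 = 10.05525 kN/m³.
A = π(0.875)² = 2.40528 m².
From F = γ·h_c·A, the centroid depth is h_c = 92.5/(10.05525 × 2.40528) = 3.82458 m.
Let θ = 63.4° be the plate's angle to the horizontal; measure y along the incline from where the plane meets the free surface. Vertical depth h = y·sinθ with sinθ = 0.894154.
Along the incline, y_c = h_c/sinθ = 3.82458/0.894154 = 4.27732 m.
The centroid is at the centre, 0.875 m below the top of the plate, so the highest point sits at y_top = 4.27732 − 0.875 = 3.40232 m along the incline.

y_top ≈ 3.40 m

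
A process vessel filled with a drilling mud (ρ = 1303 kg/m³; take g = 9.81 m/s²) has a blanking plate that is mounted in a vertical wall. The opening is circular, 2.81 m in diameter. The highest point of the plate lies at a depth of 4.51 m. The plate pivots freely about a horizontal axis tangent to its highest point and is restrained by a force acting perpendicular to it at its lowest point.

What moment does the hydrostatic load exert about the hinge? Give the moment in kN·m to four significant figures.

γ = ρg = 1303 × 9.81 / 1000 = 12.78243 kN/m³.
The centroid is at the centre, 1.405 m below the top of the plate, so the centroid depth is h_c = 4.51 + 1.405 = 5.915 m.
A = π(1.405)² = 6.20158 m².
Resultant F = γ·h_c·A = 12.78243 × 5.915 × 6.20158 = 468.89 kN.
I_c = πr⁴/4 = π × 1.405⁴/4 = 3.06052 m⁴.
Centre of pressure: y_p = y_c + I_c/(y_c·A) = 5.915 + 3.06052/(5.915 × 6.20158) = 5.915 + 0.0834331 = 5.99843 m along the plane.
The resultant acts 1.405 + 0.0834331 = 1.48843 m (along the plate) below the hinge at the top edge, so the moment about the hinge is M = F × 1.48843 = 468.89 × 1.48843 = 697.91 kN·m.

M ≈ 697.9 kN·m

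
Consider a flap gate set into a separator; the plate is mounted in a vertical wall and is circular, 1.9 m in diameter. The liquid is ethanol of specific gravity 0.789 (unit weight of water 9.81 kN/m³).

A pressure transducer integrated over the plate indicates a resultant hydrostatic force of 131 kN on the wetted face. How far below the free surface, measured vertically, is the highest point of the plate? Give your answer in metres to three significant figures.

γ = 0.789 × 9.81 = 7.74009 kN/m³.
A = π(0.95)² = 2.83529 m².
From F = γ·h_c·A, the centroid depth is h_c = 131/(7.74009 × 2.83529) = 5.96936 m.
The centroid is at the centre, 0.95 m below the top of the plate, so the highest point sits at h_top = 5.96936 − 0.95 = 5.01936 m below the surface.

d_top ≈ 5.02 m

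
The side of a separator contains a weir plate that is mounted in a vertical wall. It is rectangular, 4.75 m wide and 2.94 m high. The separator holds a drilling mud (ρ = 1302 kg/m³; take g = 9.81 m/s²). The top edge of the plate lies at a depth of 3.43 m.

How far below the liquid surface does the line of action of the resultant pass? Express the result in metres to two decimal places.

γ = ρg = 1302 × 9.81 / 1000 = 12.77262 kN/m³.
The centroid lies 2.94/2 = 1.47 m below the top edge, so the centroid depth is h_c = 3.43 + 1.47 = 4.9 m.
A = 4.75 × 2.94 = 13.965 m².
Resultant F = γ·h_c·A = 12.77262 × 4.9 × 13.965 = 874.011 kN.
I_c = b·h³/12 = 4.75 × 2.94³/12 = 10.059 m⁴.
Centre of pressure: y_p = y_c + I_c/(y_c·A) = 4.9 + 10.059/(4.9 × 13.965) = 4.9 + 0.147 = 5.047 m along the plane.

h_p = 5.05 m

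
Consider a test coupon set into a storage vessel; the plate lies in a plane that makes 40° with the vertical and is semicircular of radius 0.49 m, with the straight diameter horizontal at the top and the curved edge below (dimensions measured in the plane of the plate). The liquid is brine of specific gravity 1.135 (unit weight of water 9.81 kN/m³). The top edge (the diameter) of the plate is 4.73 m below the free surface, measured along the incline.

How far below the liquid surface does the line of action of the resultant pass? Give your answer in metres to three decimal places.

h_p = 3.785 m

γ = 1.135 × 9.81 = 11.13435 kN/m³.
The plate makes 40° with the vertical, i.e. θ = 90° − 40° = 50° to the horizontal. Measuring y along the incline from the free-surface line, vertical depth h = y·sinθ with sinθ = 0.766044.
The centroid of a semicircle lies 4r/(3π) = 0.207962 m from the diameter, here below the top edge, so y_c = 4.73 + 0.207962 = 4.93796 m and h_c = 4.93796 × 0.766044 = 3.78269 m.
A = πr²/2 = π × 0.49²/2 = 0.377148 m².
Resultant F = γ·h_c·A = 11.13435 × 3.78269 × 0.377148 = 15.8846 kN.
I_c = (π/8 − 8/(9π))·r⁴ = 0.109757 × 0.49⁴ = 0.00632727 m⁴.
Centre of pressure: y_p = y_c + I_c/(y_c·A) = 4.93796 + 0.00632727/(4.93796 × 0.377148) = 4.93796 + 0.00339748 = 4.94136 m along the plane.
Vertically, h_p = y_p·sinθ = 4.94136 × 0.766044 = 3.7853 m.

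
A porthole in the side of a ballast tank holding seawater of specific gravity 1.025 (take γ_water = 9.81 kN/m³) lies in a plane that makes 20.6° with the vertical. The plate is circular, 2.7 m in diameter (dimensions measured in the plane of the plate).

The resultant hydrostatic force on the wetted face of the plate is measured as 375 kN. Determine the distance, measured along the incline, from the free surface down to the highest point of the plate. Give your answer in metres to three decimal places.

y_top ≈ 5.609 m

γ = 1.025 × 9.81 = 10.05525 kN/m³.
A = π(1.35)² = 5.72555 m².
From F = γ·h_c·A, the centroid depth is h_c = 375/(10.05525 × 5.72555) = 6.5136 m.
The plate makes 20.6° with the vertical, i.e. θ = 90° − 20.6° = 69.4° to the horizontal. Measuring y along the incline from the free-surface line, vertical depth h = y·sinθ with sinθ = 0.936060.
Along the incline, y_c = h_c/sinθ = 6.5136/0.936060 = 6.95853 m.
The centroid is at the centre, 1.35 m below the top of the plate, so the highest point sits at y_top = 6.95853 − 1.35 = 5.60853 m along the incline.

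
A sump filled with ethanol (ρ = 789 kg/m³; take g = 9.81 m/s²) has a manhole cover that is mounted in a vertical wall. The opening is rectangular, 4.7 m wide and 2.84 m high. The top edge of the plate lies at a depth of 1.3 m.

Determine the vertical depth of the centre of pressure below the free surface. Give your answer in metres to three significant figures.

h_p = 2.97 m

γ = ρg = 789 × 9.81 / 1000 = 7.74009 kN/m³.
The centroid lies 2.84/2 = 1.42 m below the top edge, so the centroid depth is h_c = 1.3 + 1.42 = 2.72 m.
A = 4.7 × 2.84 = 13.348 m².
Resultant F = γ·h_c·A = 7.74009 × 2.72 × 13.348 = 281.016 kN.
I_c = b·h³/12 = 4.7 × 2.84³/12 = 8.97164 m⁴.
Centre of pressure: y_p = y_c + I_c/(y_c·A) = 2.72 + 8.97164/(2.72 × 13.348) = 2.72 + 0.247108 = 2.96711 m along the plane.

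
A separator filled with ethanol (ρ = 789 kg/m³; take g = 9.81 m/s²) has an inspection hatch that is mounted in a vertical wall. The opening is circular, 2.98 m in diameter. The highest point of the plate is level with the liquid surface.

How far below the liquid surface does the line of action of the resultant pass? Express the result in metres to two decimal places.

h_p = 1.86 m

γ = ρg = 789 × 9.81 / 1000 = 7.74009 kN/m³.
The centroid is at the centre, 1.49 m below the top of the plate, so the centroid depth is h_c = 1.49 m.
A = π(1.49)² = 6.97465 m².
Resultant F = γ·h_c·A = 7.74009 × 1.49 × 6.97465 = 80.4368 kN.
I_c = πr⁴/4 = π × 1.49⁴/4 = 3.87111 m⁴.
Centre of pressure: y_p = y_c + I_c/(y_c·A) = 1.49 + 3.87111/(1.49 × 6.97465) = 1.49 + 0.3725 = 1.8625 m along the plane.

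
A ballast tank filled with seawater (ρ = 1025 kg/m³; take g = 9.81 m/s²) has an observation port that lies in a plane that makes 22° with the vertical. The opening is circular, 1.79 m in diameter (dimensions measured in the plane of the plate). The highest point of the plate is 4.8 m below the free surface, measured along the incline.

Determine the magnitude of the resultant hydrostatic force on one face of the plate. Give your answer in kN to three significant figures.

F ≈ 134 kN

γ = ρg = 1025 × 9.81 / 1000 = 10.05525 kN/m³.
The plate makes 22° with the vertical, i.e. θ = 90° − 22° = 68° to the horizontal. Measuring y along the incline from the free-surface line, vertical depth h = y·sinθ with sinθ = 0.927184.
The centroid is at the centre, 0.895 m below the top of the plate, so y_c = 4.8 + 0.895 = 5.695 m and h_c = 5.695 × 0.927184 = 5.28031 m.
A = π(0.895)² = 2.51649 m².
Resultant F = γ·h_c·A = 10.05525 × 5.28031 × 2.51649 = 133.613 kN.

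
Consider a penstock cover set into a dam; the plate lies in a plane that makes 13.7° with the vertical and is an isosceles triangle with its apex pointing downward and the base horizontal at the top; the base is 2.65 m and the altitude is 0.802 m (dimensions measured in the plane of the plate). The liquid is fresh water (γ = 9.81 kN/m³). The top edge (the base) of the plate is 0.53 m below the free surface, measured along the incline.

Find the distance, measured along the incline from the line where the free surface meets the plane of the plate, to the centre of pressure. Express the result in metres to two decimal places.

γ = 9.81 kN/m³.
The plate makes 13.7° with the vertical, i.e. θ = 90° − 13.7° = 76.3° to the horizontal. Measuring y along the incline from the free-surface line, vertical depth h = y·sinθ with sinθ = 0.971549.
With the apex down, the centroid sits h/3 = 0.802/3 = 0.267333 m below the base (the top edge), so y_c = 0.53 + 0.267333 = 0.797333 m and h_c = 0.797333 × 0.971549 = 0.774648 m.
A = ½ × 2.65 × 0.802 = 1.06265 m².
Resultant F = γ·h_c·A = 9.81 × 0.774648 × 1.06265 = 8.07539 kN.
I_c = b·h³/36 = 2.65 × 0.802³/36 = 0.0379723 m⁴.
Centre of pressure: y_p = y_c + I_c/(y_c·A) = 0.797333 + 0.0379723/(0.797333 × 1.06265) = 0.797333 + 0.0448164 = 0.842149 m along the plane.

y_p = 0.84 m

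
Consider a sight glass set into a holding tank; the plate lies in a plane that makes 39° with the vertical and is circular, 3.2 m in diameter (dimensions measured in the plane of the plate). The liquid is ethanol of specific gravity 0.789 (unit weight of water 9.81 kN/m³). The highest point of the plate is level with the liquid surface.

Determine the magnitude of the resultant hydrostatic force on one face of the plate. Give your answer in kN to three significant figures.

γ = 0.789 × 9.81 = 7.74009 kN/m³.
The plate makes 39° with the vertical, i.e. θ = 90° − 39° = 51° to the horizontal. Measuring y along the incline from the free-surface line, vertical depth h = y·sinθ with sinθ = 0.777146.
The centroid is at the centre, 1.6 m below the top of the plate, so y_c = 1.6 m and h_c = 1.6 × 0.777146 = 1.24343 m.
A = π(1.6)² = 8.04248 m².
Resultant F = γ·h_c·A = 7.74009 × 1.24343 × 8.04248 = 77.4029 kN.

F ≈ 77.4 kN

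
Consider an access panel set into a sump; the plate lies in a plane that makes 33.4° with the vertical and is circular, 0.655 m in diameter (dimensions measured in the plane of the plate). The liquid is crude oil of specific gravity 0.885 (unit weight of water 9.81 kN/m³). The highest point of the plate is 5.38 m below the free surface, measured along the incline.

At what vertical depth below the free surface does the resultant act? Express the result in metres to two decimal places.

h_p = 4.77 m

γ = 0.885 × 9.81 = 8.68185 kN/m³.
The plate makes 33.4° with the vertical, i.e. θ = 90° − 33.4° = 56.6° to the horizontal. Measuring y along the incline from the free-surface line, vertical depth h = y·sinθ with sinθ = 0.834848.
The centroid is at the centre, 0.3275 m below the top of the plate, so y_c = 5.38 + 0.3275 = 5.7075 m and h_c = 5.7075 × 0.834848 = 4.76489 m.
A = π(0.3275)² = 0.336955 m².
Resultant F = γ·h_c·A = 8.68185 × 4.76489 × 0.336955 = 13.9392 kN.
I_c = πr⁴/4 = π × 0.3275⁴/4 = 0.00903514 m⁴.
Centre of pressure: y_p = y_c + I_c/(y_c·A) = 5.7075 + 0.00903514/(5.7075 × 0.336955) = 5.7075 + 0.00469804 = 5.7122 m along the plane.
Vertically, h_p = y_p·sinθ = 5.7122 × 0.834848 = 4.76882 m.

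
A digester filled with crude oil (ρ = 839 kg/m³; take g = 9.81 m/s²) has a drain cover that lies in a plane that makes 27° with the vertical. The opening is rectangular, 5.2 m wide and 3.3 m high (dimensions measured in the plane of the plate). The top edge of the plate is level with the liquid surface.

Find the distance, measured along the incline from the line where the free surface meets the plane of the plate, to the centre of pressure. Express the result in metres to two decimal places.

y_p = 2.20 m

γ = ρg = 839 × 9.81 / 1000 = 8.23059 kN/m³.
The plate makes 27° with the vertical, i.e. θ = 90° − 27° = 63° to the horizontal. Measuring y along the incline from the free-surface line, vertical depth h = y·sinθ with sinθ = 0.891007.
The centroid lies 3.3/2 = 1.65 m below the top edge, so y_c = 1.65 m and h_c = 1.65 × 0.891007 = 1.47016 m.
A = 5.2 × 3.3 = 17.16 m².
Resultant F = γ·h_c·A = 8.23059 × 1.47016 × 17.16 = 207.641 kN.
I_c = b·h³/12 = 5.2 × 3.3³/12 = 15.5727 m⁴.
Centre of pressure: y_p = y_c + I_c/(y_c·A) = 1.65 + 15.5727/(1.65 × 17.16) = 1.65 + 0.55 = 2.2 m along the plane.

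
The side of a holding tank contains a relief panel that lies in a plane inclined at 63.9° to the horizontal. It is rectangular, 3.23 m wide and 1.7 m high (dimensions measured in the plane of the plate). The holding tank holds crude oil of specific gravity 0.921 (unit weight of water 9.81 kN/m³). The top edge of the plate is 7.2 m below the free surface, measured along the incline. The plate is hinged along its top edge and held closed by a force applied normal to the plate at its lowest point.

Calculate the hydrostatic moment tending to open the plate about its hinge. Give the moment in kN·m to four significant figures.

γ = 0.921 × 9.81 = 9.03501 kN/m³.
Let θ = 63.9° be the plate's angle to the horizontal; measure y along the incline from where the plane meets the free surface. Vertical depth h = y·sinθ with sinθ = 0.898028.
The centroid lies 1.7/2 = 0.85 m below the top edge, so y_c = 7.2 + 0.85 = 8.05 m and h_c = 8.05 × 0.898028 = 7.22913 m.
A = 3.23 × 1.7 = 5.491 m².
Resultant F = γ·h_c·A = 9.03501 × 7.22913 × 5.491 = 358.646 kN.
I_c = b·h³/12 = 3.23 × 1.7³/12 = 1.32242 m⁴.
Centre of pressure: y_p = y_c + I_c/(y_c·A) = 8.05 + 1.32242/(8.05 × 5.491) = 8.05 + 0.0299173 = 8.07992 m along the plane.
The resultant acts 0.85 + 0.0299173 = 0.879917 m (along the plate) below the hinge at the top edge, so the moment about the hinge is M = F × 0.879917 = 358.646 × 0.879917 = 315.579 kN·m.

M ≈ 315.6 kN·m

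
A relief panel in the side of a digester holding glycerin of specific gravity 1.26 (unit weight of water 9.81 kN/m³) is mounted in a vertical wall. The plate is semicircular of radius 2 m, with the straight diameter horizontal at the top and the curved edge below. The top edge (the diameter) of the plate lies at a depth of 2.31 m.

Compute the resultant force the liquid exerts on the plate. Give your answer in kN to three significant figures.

γ = 1.26 × 9.81 = 12.3606 kN/m³.
The centroid of a semicircle lies 4r/(3π) = 0.848826 m from the diameter, here below the top edge, so the centroid depth is h_c = 2.31 + 0.848826 = 3.15883 m.
A = πr²/2 = π × 2²/2 = 6.28319 m².
Resultant F = γ·h_c·A = 12.3606 × 3.15883 × 6.28319 = 245.327 kN.

F ≈ 245 kN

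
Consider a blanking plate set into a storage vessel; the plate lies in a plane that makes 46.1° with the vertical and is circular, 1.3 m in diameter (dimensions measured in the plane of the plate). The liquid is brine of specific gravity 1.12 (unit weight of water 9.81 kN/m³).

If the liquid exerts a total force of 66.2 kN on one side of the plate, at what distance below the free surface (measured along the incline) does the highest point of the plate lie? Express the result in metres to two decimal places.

γ = 1.12 × 9.81 = 10.9872 kN/m³.
A = π(0.65)² = 1.32732 m².
From F = γ·h_c·A, the centroid depth is h_c = 66.2/(10.9872 × 1.32732) = 4.53937 m.
The plate makes 46.1° with the vertical, i.e. θ = 90° − 46.1° = 43.9° to the horizontal. Measuring y along the incline from the free-surface line, vertical depth h = y·sinθ with sinθ = 0.693402.
Along the incline, y_c = h_c/sinθ = 4.53937/0.693402 = 6.54652 m.
The centroid is at the centre, 0.65 m below the top of the plate, so the highest point sits at y_top = 6.54652 − 0.65 = 5.89652 m along the incline.

y_top ≈ 5.90 m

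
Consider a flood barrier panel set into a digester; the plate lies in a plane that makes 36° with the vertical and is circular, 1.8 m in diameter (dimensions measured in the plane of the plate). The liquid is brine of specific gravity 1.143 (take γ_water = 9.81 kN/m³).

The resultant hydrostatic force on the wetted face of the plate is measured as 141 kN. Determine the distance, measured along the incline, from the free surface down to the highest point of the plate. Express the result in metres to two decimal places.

γ = 1.143 × 9.81 = 11.21283 kN/m³.
A = π(0.9)² = 2.54469 m².
From F = γ·h_c·A, the centroid depth is h_c = 141/(11.21283 × 2.54469) = 4.94162 m.
The plate makes 36° with the vertical, i.e. θ = 90° − 36° = 54° to the horizontal. Measuring y along the incline from the free-surface line, vertical depth h = y·sinθ with sinθ = 0.809017.
Along the incline, y_c = h_c/sinθ = 4.94162/0.809017 = 6.10818 m.
The centroid is at the centre, 0.9 m below the top of the plate, so the highest point sits at y_top = 6.10818 − 0.9 = 5.20818 m along the incline.

y_top ≈ 5.21 m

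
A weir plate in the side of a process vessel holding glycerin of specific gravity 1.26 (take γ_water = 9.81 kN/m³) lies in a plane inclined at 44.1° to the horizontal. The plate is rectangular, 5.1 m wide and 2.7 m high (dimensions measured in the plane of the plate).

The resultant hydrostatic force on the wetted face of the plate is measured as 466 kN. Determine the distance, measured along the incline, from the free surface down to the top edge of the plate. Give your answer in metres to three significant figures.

γ = 1.26 × 9.81 = 12.3606 kN/m³.
A = 5.1 × 2.7 = 13.77 m².
From F = γ·h_c·A, the centroid depth is h_c = 466/(12.3606 × 13.77) = 2.73787 m.
Let θ = 44.1° be the plate's angle to the horizontal; measure y along the incline from where the plane meets the free surface. Vertical depth h = y·sinθ with sinθ = 0.695913.
Along the incline, y_c = h_c/sinθ = 2.73787/0.695913 = 3.93421 m.
The centroid lies 2.7/2 = 1.35 m below the top edge, so the top edge sits at y_top = 3.93421 − 1.35 = 2.58421 m along the incline.

y_top ≈ 2.58 m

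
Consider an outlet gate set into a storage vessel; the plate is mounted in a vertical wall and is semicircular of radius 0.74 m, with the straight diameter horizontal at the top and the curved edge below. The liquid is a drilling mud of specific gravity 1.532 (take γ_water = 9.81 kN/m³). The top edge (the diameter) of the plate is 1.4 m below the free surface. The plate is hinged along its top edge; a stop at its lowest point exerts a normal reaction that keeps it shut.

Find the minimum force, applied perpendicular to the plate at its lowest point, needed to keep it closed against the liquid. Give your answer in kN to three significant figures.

γ = 1.532 × 9.81 = 15.02892 kN/m³.
The centroid of a semicircle lies 4r/(3π) = 0.314066 m from the diameter, here below the top edge, so the centroid depth is h_c = 1.4 + 0.314066 = 1.71407 m.
A = πr²/2 = π × 0.74²/2 = 0.860168 m².
Resultant F = γ·h_c·A = 15.02892 × 1.71407 × 0.860168 = 22.1585 kN.
I_c = (π/8 − 8/(9π))·r⁴ = 0.109757 × 0.74⁴ = 0.0329124 m⁴.
Centre of pressure: y_p = y_c + I_c/(y_c·A) = 1.71407 + 0.0329124/(1.71407 × 0.860168) = 1.71407 + 0.0223228 = 1.73639 m along the plane.
The resultant acts 0.314066 + 0.0223228 = 0.336389 m (along the plate) below the hinge at the top edge, so the moment about the hinge is M = F × 0.336389 = 22.1585 × 0.336389 = 7.45388 kN·m.
A normal force at the bottom, 0.74 m from the hinge, must supply this moment: P = 7.45388/0.74 = 10.0728 kN.

P ≈ 10.1 kN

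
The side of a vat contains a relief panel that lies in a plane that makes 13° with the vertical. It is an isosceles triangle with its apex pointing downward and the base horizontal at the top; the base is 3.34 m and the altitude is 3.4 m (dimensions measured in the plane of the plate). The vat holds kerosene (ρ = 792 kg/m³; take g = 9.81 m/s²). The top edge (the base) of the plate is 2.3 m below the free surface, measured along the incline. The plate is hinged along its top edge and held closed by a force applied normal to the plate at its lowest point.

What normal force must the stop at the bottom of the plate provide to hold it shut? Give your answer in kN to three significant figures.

γ = ρg = 792 × 9.81 / 1000 = 7.76952 kN/m³.
The plate makes 13° with the vertical, i.e. θ = 90° − 13° = 77° to the horizontal. Measuring y along the incline from the free-surface line, vertical depth h = y·sinθ with sinθ = 0.974370.
With the apex down, the centroid sits h/3 = 3.4/3 = 1.13333 m below the base (the top edge), so y_c = 2.3 + 1.13333 = 3.43333 m and h_c = 3.43333 × 0.974370 = 3.34533 m.
A = ½ × 3.34 × 3.4 = 5.678 m².
Resultant F = γ·h_c·A = 7.76952 × 3.34533 × 5.678 = 147.58 kN.
I_c = b·h³/36 = 3.34 × 3.4³/36 = 3.64654 m⁴.
Centre of pressure: y_p = y_c + I_c/(y_c·A) = 3.43333 + 3.64654/(3.43333 × 5.678) = 3.43333 + 0.187055 = 3.62039 m along the plane.
The resultant acts 1.13333 + 0.187055 = 1.32038 m (along the plate) below the hinge at the top edge, so the moment about the hinge is M = F × 1.32038 = 147.58 × 1.32038 = 194.862 kN·m.
A normal force at the bottom, 3.4 m from the hinge, must supply this moment: P = 194.862/3.4 = 57.3124 kN.

P ≈ 57.3 kN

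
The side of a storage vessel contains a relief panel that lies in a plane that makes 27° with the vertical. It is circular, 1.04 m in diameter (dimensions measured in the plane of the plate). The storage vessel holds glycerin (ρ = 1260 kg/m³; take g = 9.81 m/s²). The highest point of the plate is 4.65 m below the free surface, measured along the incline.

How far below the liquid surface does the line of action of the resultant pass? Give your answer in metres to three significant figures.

γ = ρg = 1260 × 9.81 / 1000 = 12.3606 kN/m³.
The plate makes 27° with the vertical, i.e. θ = 90° − 27° = 63° to the horizontal. Measuring y along the incline from the free-surface line, vertical depth h = y·sinθ with sinθ = 0.891007.
The centroid is at the centre, 0.52 m below the top of the plate, so y_c = 4.65 + 0.52 = 5.17 m and h_c = 5.17 × 0.891007 = 4.60651 m.
A = π(0.52)² = 0.849487 m².
Resultant F = γ·h_c·A = 12.3606 × 4.60651 × 0.849487 = 48.3691 kN.
I_c = πr⁴/4 = π × 0.52⁴/4 = 0.0574253 m⁴.
Centre of pressure: y_p = y_c + I_c/(y_c·A) = 5.17 + 0.0574253/(5.17 × 0.849487) = 5.17 + 0.0130754 = 5.18308 m along the plane.
Vertically, h_p = y_p·sinθ = 5.18308 × 0.891007 = 4.61816 m.

h_p = 4.62 m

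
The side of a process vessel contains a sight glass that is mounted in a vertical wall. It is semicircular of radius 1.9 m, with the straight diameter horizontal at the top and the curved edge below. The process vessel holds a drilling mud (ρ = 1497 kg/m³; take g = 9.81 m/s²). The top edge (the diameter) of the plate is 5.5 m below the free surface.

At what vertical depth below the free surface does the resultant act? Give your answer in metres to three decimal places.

h_p = 6.346 m

γ = ρg = 1497 × 9.81 / 1000 = 14.68557 kN/m³.
The centroid of a semicircle lies 4r/(3π) = 0.806385 m from the diameter, here below the top edge, so the centroid depth is h_c = 5.5 + 0.806385 = 6.30638 m.
A = πr²/2 = π × 1.9²/2 = 5.67057 m².
Resultant F = γ·h_c·A = 14.68557 × 6.30638 × 5.67057 = 525.167 kN.
I_c = (π/8 − 8/(9π))·r⁴ = 0.109757 × 1.9⁴ = 1.43036 m⁴.
Centre of pressure: y_p = y_c + I_c/(y_c·A) = 6.30638 + 1.43036/(6.30638 × 5.67057) = 6.30638 + 0.039998 = 6.34638 m along the plane.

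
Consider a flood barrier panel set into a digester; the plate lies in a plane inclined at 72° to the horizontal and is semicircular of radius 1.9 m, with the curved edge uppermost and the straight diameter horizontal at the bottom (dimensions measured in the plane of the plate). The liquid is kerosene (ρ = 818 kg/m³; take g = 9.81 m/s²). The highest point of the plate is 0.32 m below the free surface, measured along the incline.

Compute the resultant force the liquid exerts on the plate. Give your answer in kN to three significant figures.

F ≈ 61.2 kN

γ = ρg = 818 × 9.81 / 1000 = 8.02458 kN/m³.
Let θ = 72° be the plate's angle to the horizontal; measure y along the incline from where the plane meets the free surface. Vertical depth h = y·sinθ with sinθ = 0.951057.
The centroid lies 4r/(3π) = 0.806385 m above the diameter, so r − 4r/(3π) = 1.9 − 0.806385 = 1.09361 m below the topmost point, so y_c = 0.32 + 1.09361 = 1.41361 m and h_c = 1.41361 × 0.951057 = 1.34442 m.
A = πr²/2 = π × 1.9²/2 = 5.67057 m².
Resultant F = γ·h_c·A = 8.02458 × 1.34442 × 5.67057 = 61.1764 kN.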